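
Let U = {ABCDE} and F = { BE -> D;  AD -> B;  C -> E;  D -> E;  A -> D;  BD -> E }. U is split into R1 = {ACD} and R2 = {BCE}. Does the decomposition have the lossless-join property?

Common attributes: R1 ∩ R2 = {C}.
Closure of {C}: C → E applies, adding E. So (C)⁺ = {CE}.
The closure contains neither all of R1 = {ACD} nor all of R2 = {BCE}, so the common attributes are not a superkey of either fragment. The join is lossy.

No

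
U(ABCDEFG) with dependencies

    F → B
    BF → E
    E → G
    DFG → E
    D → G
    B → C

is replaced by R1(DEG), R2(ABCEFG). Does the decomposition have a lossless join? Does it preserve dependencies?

lossy but dependency-preserving

Lossless test: (EG)⁺ = {EG}, which is a superkey of neither fragment — lossy.
Dependency preservation: DFG → E is not contained in any single fragment, but the restricted closure of its left-hand side across the fragments still reaches the right-hand side; the remaining FDs each lie inside some fragment. All dependencies are preserved.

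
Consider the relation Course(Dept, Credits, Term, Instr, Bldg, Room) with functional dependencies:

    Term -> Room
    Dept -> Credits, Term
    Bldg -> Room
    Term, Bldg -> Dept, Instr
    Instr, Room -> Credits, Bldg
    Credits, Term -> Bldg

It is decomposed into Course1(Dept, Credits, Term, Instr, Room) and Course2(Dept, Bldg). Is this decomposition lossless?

Yes

Common attributes: Course1 ∩ Course2 = {Dept}.
Closure of {Dept}: Dept → Credits, Term applies, adding Credits, Term; Credits, Term → Bldg applies, adding Bldg; Term → Room applies, adding Room; Term, Bldg → Dept, Instr applies, adding Instr. So (Dept)⁺ = {Dept, Credits, Term, Instr, Bldg, Room}.
This closure contains every attribute of Course1, so Course1 ∩ Course2 → Course1. The join is lossless.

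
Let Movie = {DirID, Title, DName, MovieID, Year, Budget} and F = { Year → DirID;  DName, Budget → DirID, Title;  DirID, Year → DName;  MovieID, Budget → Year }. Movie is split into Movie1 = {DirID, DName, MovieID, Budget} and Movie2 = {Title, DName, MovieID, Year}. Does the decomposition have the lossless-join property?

Common attributes: Movie1 ∩ Movie2 = {DName, MovieID}.
No dependency enlarges {DName, MovieID}, so (DName, MovieID)⁺ = {DName, MovieID}.
The closure contains neither all of Movie1 = {DirID, DName, MovieID, Budget} nor all of Movie2 = {Title, DName, MovieID, Year}, so the common attributes are not a superkey of either fragment. The join is lossy.

No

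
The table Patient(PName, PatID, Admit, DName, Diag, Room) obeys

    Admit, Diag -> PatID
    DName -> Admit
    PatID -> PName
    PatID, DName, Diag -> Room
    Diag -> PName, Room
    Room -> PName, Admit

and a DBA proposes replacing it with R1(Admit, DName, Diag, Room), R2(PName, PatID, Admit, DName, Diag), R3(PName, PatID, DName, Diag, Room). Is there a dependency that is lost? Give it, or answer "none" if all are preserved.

none

Admit, Diag → PatID lies within R2.
DName → Admit lies within R1.
PatID → PName lies within R2.
PatID, DName, Diag → Room lies within R3.
Diag → PName, Room lies within R3.
Room → PName, Admit: restricted closure across fragments reaches PName, Admit.
Every dependency is enforceable on the fragments, so the decomposition is dependency-preserving.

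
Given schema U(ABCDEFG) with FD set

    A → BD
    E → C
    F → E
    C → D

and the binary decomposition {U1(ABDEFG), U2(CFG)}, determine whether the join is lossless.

Yes

Common attributes: U1 ∩ U2 = {FG}.
Closure of {FG}: F → E applies, adding E; E → C applies, adding C; C → D applies, adding D. So (FG)⁺ = {CDEFG}.
This closure contains every attribute of U2, so U1 ∩ U2 → U2. The join is lossless.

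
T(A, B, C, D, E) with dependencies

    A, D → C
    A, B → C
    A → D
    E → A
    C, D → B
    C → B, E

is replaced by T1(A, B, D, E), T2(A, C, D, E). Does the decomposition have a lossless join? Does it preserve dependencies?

lossless and dependency-preserving

Lossless test: (A, D, E)⁺ = {A, B, C, D, E}, which contains all of one fragment — lossless.
Dependency preservation: A, B → C; C, D → B; C → B, E are not contained in any single fragment, but the restricted closure of each left-hand side across the fragments still reaches the right-hand side; the remaining FDs each lie inside some fragment. All dependencies are preserved.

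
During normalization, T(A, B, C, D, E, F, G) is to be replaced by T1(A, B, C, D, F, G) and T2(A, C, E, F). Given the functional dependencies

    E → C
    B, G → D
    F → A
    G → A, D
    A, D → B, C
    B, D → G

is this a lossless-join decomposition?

Common attributes: T1 ∩ T2 = {A, C, F}.
No dependency enlarges {A, C, F}, so (A, C, F)⁺ = {A, C, F}.
The closure contains neither all of T1 = {A, B, C, D, F, G} nor all of T2 = {A, C, E, F}, so the common attributes are not a superkey of either fragment. The join is lossy.

No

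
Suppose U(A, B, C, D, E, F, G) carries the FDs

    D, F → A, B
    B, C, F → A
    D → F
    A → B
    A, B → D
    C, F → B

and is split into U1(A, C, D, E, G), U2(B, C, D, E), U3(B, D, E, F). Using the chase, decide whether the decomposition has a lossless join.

Yes

Chase test. Columns are A, B, C, D, E, F, G; row i has aⱼ where attribute j ∈ Ui, else bᵢⱼ.
Initial tableau (one row per fragment):
  row 1: a1 b12 a3 a4 a5 b16 a7
  row 2: b21 a2 a3 a4 a5 b26 b27
  row 3: b31 a2 b33 a4 a5 a6 b37
Rows 1 and 2 agree on D; apply D→F and equate their F entries.
Rows 1 and 3 agree on D; apply D→F and equate their F entries.
Rows 1 and 2 agree on C, F; apply C, F→B and equate their B entries.
Rows 1 and 2 agree on D, F; apply D, F→A, B and equate their A, B entries.
Rows 1 and 3 agree on D, F; apply D, F→A, B and equate their A, B entries.
Row 1 is now all distinguished symbols — the join is lossless.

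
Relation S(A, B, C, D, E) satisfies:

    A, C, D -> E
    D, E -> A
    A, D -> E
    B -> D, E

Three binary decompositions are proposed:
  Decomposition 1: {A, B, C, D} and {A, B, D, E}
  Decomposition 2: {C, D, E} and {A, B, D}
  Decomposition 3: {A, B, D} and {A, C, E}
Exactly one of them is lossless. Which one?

Decomposition 1

Decomposition 1: common = {A, B, D}, closure = {A, B, D, E} → lossless.
Decomposition 2: common = {D}, closure = {D} → lossy.
Decomposition 3: common = {A}, closure = {A} → lossy.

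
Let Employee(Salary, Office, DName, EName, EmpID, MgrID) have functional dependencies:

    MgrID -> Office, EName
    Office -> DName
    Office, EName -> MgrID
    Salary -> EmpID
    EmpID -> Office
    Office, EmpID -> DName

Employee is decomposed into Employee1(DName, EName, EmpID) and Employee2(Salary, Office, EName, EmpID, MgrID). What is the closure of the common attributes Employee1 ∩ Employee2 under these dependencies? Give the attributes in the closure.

Office, DName, EName, EmpID, MgrID

Employee1 ∩ Employee2 = {EName, EmpID}.
EmpID → Office applies, adding Office
Office, EmpID → DName applies, adding DName
Office, EName → MgrID applies, adding MgrID
Closure: {Office, DName, EName, EmpID, MgrID}.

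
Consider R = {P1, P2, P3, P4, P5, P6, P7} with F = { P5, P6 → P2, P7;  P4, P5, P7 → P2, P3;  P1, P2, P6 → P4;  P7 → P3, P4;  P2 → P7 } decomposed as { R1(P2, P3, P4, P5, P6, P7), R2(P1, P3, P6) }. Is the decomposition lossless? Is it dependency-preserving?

Lossless test: (P3, P6)⁺ = {P3, P6}, which is a superkey of neither fragment — lossy.
Dependency preservation: P1, P2, P6 → P4 is not contained in any single fragment, but the restricted closure of its left-hand side across the fragments still reaches the right-hand side; the remaining FDs each lie inside some fragment. All dependencies are preserved.

lossy but dependency-preserving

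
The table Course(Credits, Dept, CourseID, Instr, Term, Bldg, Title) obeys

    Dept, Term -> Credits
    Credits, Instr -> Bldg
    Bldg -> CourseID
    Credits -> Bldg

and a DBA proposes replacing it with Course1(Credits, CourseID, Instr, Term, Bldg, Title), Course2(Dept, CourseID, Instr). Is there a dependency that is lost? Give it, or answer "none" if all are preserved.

Dept, Term -> Credits

Check Dept, Term → Credits: no single fragment contains all of {Credits, Dept, Term}, and the restricted closure of {Dept, Term} across the fragments never reaches {Credits}.
Credits, Instr → Bldg is preserved.
Bldg → CourseID is preserved.
Credits → Bldg is preserved.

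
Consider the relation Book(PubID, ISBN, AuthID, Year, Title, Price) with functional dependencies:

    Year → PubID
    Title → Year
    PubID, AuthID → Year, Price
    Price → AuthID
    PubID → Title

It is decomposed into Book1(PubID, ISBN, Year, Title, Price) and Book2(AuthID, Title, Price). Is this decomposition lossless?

Common attributes: Book1 ∩ Book2 = {Title, Price}.
Closure of {Title, Price}: Title → Year applies, adding Year; Price → AuthID applies, adding AuthID; Year → PubID applies, adding PubID. So (Title, Price)⁺ = {PubID, AuthID, Year, Title, Price}.
This closure contains every attribute of Book2, so Book1 ∩ Book2 → Book2. The join is lossless.

Yes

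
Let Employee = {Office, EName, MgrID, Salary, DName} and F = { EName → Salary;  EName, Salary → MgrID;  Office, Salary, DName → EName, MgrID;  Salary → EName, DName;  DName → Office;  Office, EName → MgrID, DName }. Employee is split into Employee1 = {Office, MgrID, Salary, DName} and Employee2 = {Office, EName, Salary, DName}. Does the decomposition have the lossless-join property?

Common attributes: Employee1 ∩ Employee2 = {Office, Salary, DName}.
Closure of {Office, Salary, DName}: Office, Salary, DName → EName, MgrID applies, adding EName, MgrID. So (Office, Salary, DName)⁺ = {Office, EName, MgrID, Salary, DName}.
This closure contains every attribute of Employee1, so Employee1 ∩ Employee2 → Employee1. The join is lossless.

Yes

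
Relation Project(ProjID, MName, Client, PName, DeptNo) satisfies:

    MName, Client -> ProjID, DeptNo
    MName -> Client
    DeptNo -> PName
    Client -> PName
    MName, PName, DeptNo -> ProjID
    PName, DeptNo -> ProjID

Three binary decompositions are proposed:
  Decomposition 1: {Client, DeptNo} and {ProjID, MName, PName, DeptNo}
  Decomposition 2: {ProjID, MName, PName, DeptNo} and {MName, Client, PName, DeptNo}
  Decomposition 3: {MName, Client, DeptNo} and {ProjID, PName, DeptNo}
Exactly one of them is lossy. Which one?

Decomposition 1: common = {DeptNo}, closure = {ProjID, PName, DeptNo} → lossy.
Decomposition 2: common = {MName, PName, DeptNo}, closure = {ProjID, MName, Client, PName, DeptNo} → lossless.
Decomposition 3: common = {DeptNo}, closure = {ProjID, PName, DeptNo} → lossless.

Decomposition 1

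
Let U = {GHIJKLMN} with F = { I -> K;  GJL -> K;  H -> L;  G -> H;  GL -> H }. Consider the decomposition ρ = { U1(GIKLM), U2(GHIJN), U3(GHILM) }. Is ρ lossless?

No

Chase test. Columns are GHIJKLMN; row i has aⱼ where attribute j ∈ Ui, else bᵢⱼ.
Initial tableau (one row per fragment):
  row 1: a1 b12 a3 b14 a5 a6 a7 b18
  row 2: a1 a2 a3 a4 b25 b26 b27 a8
  row 3: a1 a2 a3 b34 b35 a6 a7 b38
Rows 1 and 2 agree on I; apply I→K and equate their K entries.
Rows 1 and 3 agree on I; apply I→K and equate their K entries.
Rows 2 and 3 agree on H; apply H→L and equate their L entries.
Rows 1 and 2 agree on G; apply G→H and equate their H entries.
No row becomes fully distinguished — the join is lossy.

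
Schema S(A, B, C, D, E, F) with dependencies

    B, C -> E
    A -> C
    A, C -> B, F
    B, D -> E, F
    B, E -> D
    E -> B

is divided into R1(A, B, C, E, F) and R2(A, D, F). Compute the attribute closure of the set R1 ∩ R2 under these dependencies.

R1 ∩ R2 = {A, F}.
A → C applies, adding C
A, C → B, F applies, adding B
B, C → E applies, adding E
B, E → D applies, adding D
Closure: {A, B, C, D, E, F}.

A, B, C, D, E, F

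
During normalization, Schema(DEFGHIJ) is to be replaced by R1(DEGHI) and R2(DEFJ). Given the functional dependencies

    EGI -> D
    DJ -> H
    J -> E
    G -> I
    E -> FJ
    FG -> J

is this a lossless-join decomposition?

Yes

Common attributes: R1 ∩ R2 = {DE}.
Closure of {DE}: E → FJ applies, adding FJ; DJ → H applies, adding H. So (DE)⁺ = {DEFHJ}.
This closure contains every attribute of R2, so R1 ∩ R2 → R2. The join is lossless.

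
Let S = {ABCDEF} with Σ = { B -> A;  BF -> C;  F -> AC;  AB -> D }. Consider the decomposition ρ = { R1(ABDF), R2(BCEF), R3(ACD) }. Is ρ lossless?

Chase test. Columns are ABCDEF; row i has aⱼ where attribute j ∈ Ri, else bᵢⱼ.
Initial tableau (one row per fragment):
  row 1: a1 a2 b13 a4 b15 a6
  row 2: b21 a2 a3 b24 a5 a6
  row 3: a1 b32 a3 a4 b35 b36
Rows 1 and 2 agree on B; apply B→A and equate their A entries.
Rows 1 and 2 agree on BF; apply BF→C and equate their C entries.
Rows 1 and 2 agree on AB; apply AB→D and equate their D entries.
Row 2 is now all distinguished symbols — the join is lossless.

Yes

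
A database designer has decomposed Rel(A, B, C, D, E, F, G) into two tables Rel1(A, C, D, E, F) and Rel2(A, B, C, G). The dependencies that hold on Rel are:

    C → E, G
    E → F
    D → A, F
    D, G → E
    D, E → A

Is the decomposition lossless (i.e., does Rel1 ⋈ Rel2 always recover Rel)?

Common attributes: Rel1 ∩ Rel2 = {A, C}.
Closure of {A, C}: C → E, G applies, adding E, G; E → F applies, adding F. So (A, C)⁺ = {A, C, E, F, G}.
The closure contains neither all of Rel1 = {A, C, D, E, F} nor all of Rel2 = {A, B, C, G}, so the common attributes are not a superkey of either fragment. The join is lossy.

No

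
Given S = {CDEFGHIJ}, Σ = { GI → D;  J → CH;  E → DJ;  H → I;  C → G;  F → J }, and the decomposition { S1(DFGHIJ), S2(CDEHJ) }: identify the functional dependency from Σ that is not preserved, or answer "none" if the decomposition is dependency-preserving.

C → G

Check C → G: no single fragment contains all of {CG}, and the restricted closure of {C} across the fragments never reaches {G}.
GI → D is preserved.
J → CH is preserved.
E → DJ is preserved.
H → I is preserved.
F → J is preserved.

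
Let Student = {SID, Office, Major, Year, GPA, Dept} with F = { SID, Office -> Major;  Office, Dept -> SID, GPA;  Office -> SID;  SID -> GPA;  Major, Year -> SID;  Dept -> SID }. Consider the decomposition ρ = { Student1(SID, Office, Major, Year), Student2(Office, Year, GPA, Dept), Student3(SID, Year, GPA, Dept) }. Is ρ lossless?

Yes

Chase test. Columns are SID, Office, Major, Year, GPA, Dept; row i has aⱼ where attribute j ∈ Studenti, else bᵢⱼ.
Initial tableau (one row per fragment):
  row 1: a1 a2 a3 a4 b15 b16
  row 2: b21 a2 b23 a4 a5 a6
  row 3: a1 b32 b33 a4 a5 a6
Rows 1 and 2 agree on Office; apply Office→SID and equate their SID entries.
Rows 1 and 2 agree on SID; apply SID→GPA and equate their GPA entries.
Rows 1 and 2 agree on SID, Office; apply SID, Office→Major and equate their Major entries.
Row 2 is now all distinguished symbols — the join is lossless.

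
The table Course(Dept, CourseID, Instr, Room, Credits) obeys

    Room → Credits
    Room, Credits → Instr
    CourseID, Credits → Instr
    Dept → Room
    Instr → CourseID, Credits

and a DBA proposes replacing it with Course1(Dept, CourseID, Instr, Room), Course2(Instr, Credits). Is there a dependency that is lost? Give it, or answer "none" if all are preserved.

Check CourseID, Credits → Instr: no single fragment contains all of {CourseID, Instr, Credits}, and the restricted closure of {CourseID, Credits} across the fragments never reaches {Instr}.
Room → Credits is preserved.
Room, Credits → Instr is preserved.
Dept → Room is preserved.
Instr → CourseID, Credits is preserved.

CourseID, Credits → Instr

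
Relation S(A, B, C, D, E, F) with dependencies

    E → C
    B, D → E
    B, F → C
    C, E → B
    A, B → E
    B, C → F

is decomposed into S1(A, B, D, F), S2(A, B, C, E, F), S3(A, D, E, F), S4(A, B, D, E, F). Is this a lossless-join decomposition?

Chase test. Columns are A, B, C, D, E, F; row i has aⱼ where attribute j ∈ Si, else bᵢⱼ.
Initial tableau (one row per fragment):
  row 1: a1 a2 b13 a4 b15 a6
  row 2: a1 a2 a3 b24 a5 a6
  row 3: a1 b32 b33 a4 a5 a6
  row 4: a1 a2 b43 a4 a5 a6
Rows 2 and 3 agree on E; apply E→C and equate their C entries.
Rows 2 and 4 agree on E; apply E→C and equate their C entries.
Rows 1 and 4 agree on B, D; apply B, D→E and equate their E entries.
Rows 1 and 2 agree on B, F; apply B, F→C and equate their C entries.
Rows 1 and 3 agree on C, E; apply C, E→B and equate their B entries.
Row 1 is now all distinguished symbols — the join is lossless.

Yes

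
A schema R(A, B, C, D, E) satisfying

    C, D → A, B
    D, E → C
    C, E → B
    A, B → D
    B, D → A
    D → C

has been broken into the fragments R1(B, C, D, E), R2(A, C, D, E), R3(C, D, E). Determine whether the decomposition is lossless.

Chase test. Columns are A, B, C, D, E; row i has aⱼ where attribute j ∈ Ri, else bᵢⱼ.
Initial tableau (one row per fragment):
  row 1: b11 a2 a3 a4 a5
  row 2: a1 b22 a3 a4 a5
  row 3: b31 b32 a3 a4 a5
Rows 1 and 2 agree on C, D; apply C, D→A, B and equate their A, B entries.
Rows 1 and 3 agree on C, D; apply C, D→A, B and equate their A, B entries.
Row 1 is now all distinguished symbols — the join is lossless.

Yes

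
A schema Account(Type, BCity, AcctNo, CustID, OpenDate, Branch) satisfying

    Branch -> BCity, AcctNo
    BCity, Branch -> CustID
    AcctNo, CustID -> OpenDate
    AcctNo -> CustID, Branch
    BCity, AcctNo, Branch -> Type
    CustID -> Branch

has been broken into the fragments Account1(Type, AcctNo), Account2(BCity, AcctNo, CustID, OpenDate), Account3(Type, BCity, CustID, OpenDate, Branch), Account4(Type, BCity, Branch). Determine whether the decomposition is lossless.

Chase test. Columns are Type, BCity, AcctNo, CustID, OpenDate, Branch; row i has aⱼ where attribute j ∈ Accounti, else bᵢⱼ.
Initial tableau (one row per fragment):
  row 1: a1 b12 a3 b14 b15 b16
  row 2: b21 a2 a3 a4 a5 b26
  row 3: a1 a2 b33 a4 a5 a6
  row 4: a1 a2 b43 b44 b45 a6
Rows 3 and 4 agree on Branch; apply Branch→BCity, AcctNo and equate their BCity, AcctNo entries.
Rows 3 and 4 agree on BCity, Branch; apply BCity, Branch→CustID and equate their CustID entries.
Rows 3 and 4 agree on AcctNo, CustID; apply AcctNo, CustID→OpenDate and equate their OpenDate entries.
Rows 1 and 2 agree on AcctNo; apply AcctNo→CustID, Branch and equate their CustID, Branch entries.
Rows 1 and 3 agree on CustID; apply CustID→Branch and equate their Branch entries.
Rows 1 and 2 agree on Branch; apply Branch→BCity, AcctNo and equate their BCity, AcctNo entries.
Rows 1 and 3 agree on Branch; apply Branch→BCity, AcctNo and equate their BCity, AcctNo entries.
Rows 1 and 2 agree on AcctNo, CustID; apply AcctNo, CustID→OpenDate and equate their OpenDate entries.
Rows 1 and 2 agree on BCity, AcctNo, Branch; apply BCity, AcctNo, Branch→Type and equate their Type entries.
Row 1 is now all distinguished symbols — the join is lossless.

Yes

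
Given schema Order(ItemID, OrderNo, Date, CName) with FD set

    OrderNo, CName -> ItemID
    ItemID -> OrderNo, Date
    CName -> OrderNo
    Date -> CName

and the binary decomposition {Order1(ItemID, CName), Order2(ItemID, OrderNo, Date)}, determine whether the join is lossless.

Common attributes: Order1 ∩ Order2 = {ItemID}.
Closure of {ItemID}: ItemID → OrderNo, Date applies, adding OrderNo, Date; Date → CName applies, adding CName. So (ItemID)⁺ = {ItemID, OrderNo, Date, CName}.
This closure contains every attribute of Order1, so Order1 ∩ Order2 → Order1. The join is lossless.

Yes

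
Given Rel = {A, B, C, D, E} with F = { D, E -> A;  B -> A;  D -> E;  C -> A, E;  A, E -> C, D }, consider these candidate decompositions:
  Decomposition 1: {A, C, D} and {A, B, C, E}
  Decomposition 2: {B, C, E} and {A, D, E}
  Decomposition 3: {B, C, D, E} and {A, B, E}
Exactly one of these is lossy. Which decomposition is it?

Decomposition 1: common = {A, C}, closure = {A, C, D, E} → lossless.
Decomposition 2: common = {E}, closure = {E} → lossy.
Decomposition 3: common = {B, E}, closure = {A, B, C, D, E} → lossless.

Decomposition 2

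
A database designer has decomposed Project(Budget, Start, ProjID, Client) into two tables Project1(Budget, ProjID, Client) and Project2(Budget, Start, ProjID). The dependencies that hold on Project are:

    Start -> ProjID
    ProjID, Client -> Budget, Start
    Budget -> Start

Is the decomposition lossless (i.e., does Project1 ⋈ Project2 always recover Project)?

Common attributes: Project1 ∩ Project2 = {Budget, ProjID}.
Closure of {Budget, ProjID}: Budget → Start applies, adding Start. So (Budget, ProjID)⁺ = {Budget, Start, ProjID}.
This closure contains every attribute of Project2, so Project1 ∩ Project2 → Project2. The join is lossless.

Yes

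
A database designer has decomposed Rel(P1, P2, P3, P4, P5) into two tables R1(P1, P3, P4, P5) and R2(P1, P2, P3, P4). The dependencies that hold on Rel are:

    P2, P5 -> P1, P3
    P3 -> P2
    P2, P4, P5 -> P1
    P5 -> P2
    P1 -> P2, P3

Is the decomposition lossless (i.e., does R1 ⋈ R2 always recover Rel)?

Common attributes: R1 ∩ R2 = {P1, P3, P4}.
Closure of {P1, P3, P4}: P3 → P2 applies, adding P2. So (P1, P3, P4)⁺ = {P1, P2, P3, P4}.
This closure contains every attribute of R2, so R1 ∩ R2 → R2. The join is lossless.

Yes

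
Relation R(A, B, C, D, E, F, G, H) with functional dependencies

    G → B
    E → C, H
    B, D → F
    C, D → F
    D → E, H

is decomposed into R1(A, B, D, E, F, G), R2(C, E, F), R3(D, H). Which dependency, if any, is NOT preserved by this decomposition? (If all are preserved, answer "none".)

Check E → C, H: no single fragment contains all of {C, E, H}, and the restricted closure of {E} across the fragments never reaches {C, H}.
G → B is preserved.
B, D → F is preserved.
C, D → F is preserved.
D → E, H is preserved.

E → C, H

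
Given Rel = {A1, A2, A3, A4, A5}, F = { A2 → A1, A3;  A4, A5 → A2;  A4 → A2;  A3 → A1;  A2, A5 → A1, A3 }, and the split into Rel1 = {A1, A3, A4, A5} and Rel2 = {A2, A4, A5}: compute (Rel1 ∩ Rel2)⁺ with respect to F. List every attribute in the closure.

Rel1 ∩ Rel2 = {A4, A5}.
A4, A5 → A2 applies, adding A2
A2, A5 → A1, A3 applies, adding A1, A3
Closure: {A1, A2, A3, A4, A5}.

A1, A2, A3, A4, A5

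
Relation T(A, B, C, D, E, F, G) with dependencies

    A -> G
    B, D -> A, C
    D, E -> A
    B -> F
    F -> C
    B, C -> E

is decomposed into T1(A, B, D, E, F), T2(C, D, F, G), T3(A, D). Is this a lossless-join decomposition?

No

Chase test. Columns are A, B, C, D, E, F, G; row i has aⱼ where attribute j ∈ Ti, else bᵢⱼ.
Initial tableau (one row per fragment):
  row 1: a1 a2 b13 a4 a5 a6 b17
  row 2: b21 b22 a3 a4 b25 a6 a7
  row 3: a1 b32 b33 a4 b35 b36 b37
Rows 1 and 3 agree on A; apply A→G and equate their G entries.
Rows 1 and 2 agree on F; apply F→C and equate their C entries.
No row becomes fully distinguished — the join is lossy.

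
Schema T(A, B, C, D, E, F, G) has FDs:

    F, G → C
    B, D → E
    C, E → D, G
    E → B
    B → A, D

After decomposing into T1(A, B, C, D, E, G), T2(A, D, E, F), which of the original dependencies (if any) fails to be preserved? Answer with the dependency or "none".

Check F, G → C: no single fragment contains all of {C, F, G}, and the restricted closure of {F, G} across the fragments never reaches {C}.
B, D → E is preserved.
C, E → D, G is preserved.
E → B is preserved.
B → A, D is preserved.

F, G → C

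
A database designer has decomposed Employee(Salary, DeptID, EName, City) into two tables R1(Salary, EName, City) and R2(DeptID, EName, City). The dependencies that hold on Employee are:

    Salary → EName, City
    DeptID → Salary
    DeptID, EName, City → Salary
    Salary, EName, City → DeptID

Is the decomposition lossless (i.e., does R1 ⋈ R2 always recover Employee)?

No

Common attributes: R1 ∩ R2 = {EName, City}.
No dependency enlarges {EName, City}, so (EName, City)⁺ = {EName, City}.
The closure contains neither all of R1 = {Salary, EName, City} nor all of R2 = {DeptID, EName, City}, so the common attributes are not a superkey of either fragment. The join is lossy.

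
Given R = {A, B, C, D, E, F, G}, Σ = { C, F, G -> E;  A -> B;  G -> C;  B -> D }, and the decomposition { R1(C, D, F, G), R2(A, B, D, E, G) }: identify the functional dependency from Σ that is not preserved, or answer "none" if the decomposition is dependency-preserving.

C, F, G -> E

Check C, F, G → E: no single fragment contains all of {C, E, F, G}, and the restricted closure of {C, F, G} across the fragments never reaches {E}.
A → B is preserved.
G → C is preserved.
B → D is preserved.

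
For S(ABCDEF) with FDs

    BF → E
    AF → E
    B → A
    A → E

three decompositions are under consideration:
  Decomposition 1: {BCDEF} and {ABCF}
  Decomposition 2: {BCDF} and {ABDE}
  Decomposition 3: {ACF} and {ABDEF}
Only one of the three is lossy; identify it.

Decomposition 1: common = {BCF}, closure = {ABCEF} → lossless.
Decomposition 2: common = {BD}, closure = {ABDE} → lossless.
Decomposition 3: common = {AF}, closure = {AEF} → lossy.

Decomposition 3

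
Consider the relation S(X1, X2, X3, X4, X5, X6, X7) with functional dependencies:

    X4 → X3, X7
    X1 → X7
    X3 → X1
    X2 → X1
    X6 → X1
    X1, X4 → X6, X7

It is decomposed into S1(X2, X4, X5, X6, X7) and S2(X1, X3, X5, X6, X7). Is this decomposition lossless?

Common attributes: S1 ∩ S2 = {X5, X6, X7}.
Closure of {X5, X6, X7}: X6 → X1 applies, adding X1. So (X5, X6, X7)⁺ = {X1, X5, X6, X7}.
The closure contains neither all of S1 = {X2, X4, X5, X6, X7} nor all of S2 = {X1, X3, X5, X6, X7}, so the common attributes are not a superkey of either fragment. The join is lossy.

No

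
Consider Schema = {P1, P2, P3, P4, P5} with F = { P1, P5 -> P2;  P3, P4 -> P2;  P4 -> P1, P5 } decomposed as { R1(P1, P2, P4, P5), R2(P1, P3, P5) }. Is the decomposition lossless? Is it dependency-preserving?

Lossless test: (P1, P5)⁺ = {P1, P2, P5}, which is a superkey of neither fragment — lossy.
Dependency preservation: P3, P4 → P2 is not contained in any single fragment, but the restricted closure of its left-hand side across the fragments still reaches the right-hand side; the remaining FDs each lie inside some fragment. All dependencies are preserved.

lossy but dependency-preserving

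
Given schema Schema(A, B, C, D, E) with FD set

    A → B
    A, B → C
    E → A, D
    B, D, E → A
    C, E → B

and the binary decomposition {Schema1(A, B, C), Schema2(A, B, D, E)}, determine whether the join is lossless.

Common attributes: Schema1 ∩ Schema2 = {A, B}.
Closure of {A, B}: A, B → C applies, adding C. So (A, B)⁺ = {A, B, C}.
This closure contains every attribute of Schema1, so Schema1 ∩ Schema2 → Schema1. The join is lossless.

Yes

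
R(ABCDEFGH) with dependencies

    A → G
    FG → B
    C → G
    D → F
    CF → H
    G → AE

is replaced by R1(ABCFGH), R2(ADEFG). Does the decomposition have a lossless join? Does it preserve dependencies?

Lossless test: (AFG)⁺ = {ABEFG}, which is a superkey of neither fragment — lossy.
Dependency preservation: every FD's attributes lie within a single fragment, so each can be enforced locally — preserved.

lossy but dependency-preserving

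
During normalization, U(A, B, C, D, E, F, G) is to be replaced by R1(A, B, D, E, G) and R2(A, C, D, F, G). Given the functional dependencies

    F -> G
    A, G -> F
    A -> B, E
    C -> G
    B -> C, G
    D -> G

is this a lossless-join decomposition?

Yes

Common attributes: R1 ∩ R2 = {A, D, G}.
Closure of {A, D, G}: A, G → F applies, adding F; A → B, E applies, adding B, E; B → C, G applies, adding C. So (A, D, G)⁺ = {A, B, C, D, E, F, G}.
This closure contains every attribute of R1, so R1 ∩ R2 → R1. The join is lossless.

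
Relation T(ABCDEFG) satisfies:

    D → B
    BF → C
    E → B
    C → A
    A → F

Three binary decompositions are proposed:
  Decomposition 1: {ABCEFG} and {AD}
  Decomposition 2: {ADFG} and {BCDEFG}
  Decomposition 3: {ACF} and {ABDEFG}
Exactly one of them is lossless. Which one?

Decomposition 2

Decomposition 1: common = {A}, closure = {AF} → lossy.
Decomposition 2: common = {DFG}, closure = {ABCDFG} → lossless.
Decomposition 3: common = {AF}, closure = {AF} → lossy.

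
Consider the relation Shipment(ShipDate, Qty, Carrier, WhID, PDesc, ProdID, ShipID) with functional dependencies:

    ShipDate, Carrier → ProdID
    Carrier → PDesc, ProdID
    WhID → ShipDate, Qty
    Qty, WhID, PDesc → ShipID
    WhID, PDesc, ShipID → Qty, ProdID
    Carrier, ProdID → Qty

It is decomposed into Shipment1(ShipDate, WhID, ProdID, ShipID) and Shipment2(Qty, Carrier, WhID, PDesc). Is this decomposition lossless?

Common attributes: Shipment1 ∩ Shipment2 = {WhID}.
Closure of {WhID}: WhID → ShipDate, Qty applies, adding ShipDate, Qty. So (WhID)⁺ = {ShipDate, Qty, WhID}.
The closure contains neither all of Shipment1 = {ShipDate, WhID, ProdID, ShipID} nor all of Shipment2 = {Qty, Carrier, WhID, PDesc}, so the common attributes are not a superkey of either fragment. The join is lossy.

No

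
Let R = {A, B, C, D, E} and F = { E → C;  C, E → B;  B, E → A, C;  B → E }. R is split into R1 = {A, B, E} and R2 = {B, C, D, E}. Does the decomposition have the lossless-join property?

Common attributes: R1 ∩ R2 = {B, E}.
Closure of {B, E}: E → C applies, adding C; B, E → A, C applies, adding A. So (B, E)⁺ = {A, B, C, E}.
This closure contains every attribute of R1, so R1 ∩ R2 → R1. The join is lossless.

Yes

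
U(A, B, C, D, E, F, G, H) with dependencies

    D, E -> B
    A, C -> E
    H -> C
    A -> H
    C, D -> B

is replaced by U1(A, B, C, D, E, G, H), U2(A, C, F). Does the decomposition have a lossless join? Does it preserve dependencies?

lossy but dependency-preserving

Lossless test: (A, C)⁺ = {A, C, E, H}, which is a superkey of neither fragment — lossy.
Dependency preservation: every FD's attributes lie within a single fragment, so each can be enforced locally — preserved.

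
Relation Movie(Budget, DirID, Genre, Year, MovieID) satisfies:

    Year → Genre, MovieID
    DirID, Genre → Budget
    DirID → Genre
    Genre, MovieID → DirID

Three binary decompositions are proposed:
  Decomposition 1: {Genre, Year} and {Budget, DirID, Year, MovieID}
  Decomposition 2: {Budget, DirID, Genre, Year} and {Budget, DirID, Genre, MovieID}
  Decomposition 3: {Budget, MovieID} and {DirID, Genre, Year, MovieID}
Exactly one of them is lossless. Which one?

Decomposition 1: common = {Year}, closure = {Budget, DirID, Genre, Year, MovieID} → lossless.
Decomposition 2: common = {Budget, DirID, Genre}, closure = {Budget, DirID, Genre} → lossy.
Decomposition 3: common = {MovieID}, closure = {MovieID} → lossy.

Decomposition 1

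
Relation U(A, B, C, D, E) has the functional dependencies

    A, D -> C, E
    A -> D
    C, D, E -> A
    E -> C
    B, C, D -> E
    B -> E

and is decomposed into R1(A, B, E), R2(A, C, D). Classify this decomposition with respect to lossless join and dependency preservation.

Lossless test: (A)⁺ = {A, C, D, E}, which contains all of one fragment — lossless.
Dependency preservation: the restricted closure of {C, D, E} across the fragments never reaches {A}, so C, D, E → A cannot be enforced without a join — not preserved.

lossless but not dependency-preserving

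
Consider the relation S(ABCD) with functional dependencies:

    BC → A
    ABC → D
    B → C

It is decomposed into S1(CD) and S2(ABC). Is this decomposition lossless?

Common attributes: S1 ∩ S2 = {C}.
No dependency enlarges {C}, so (C)⁺ = {C}.
The closure contains neither all of S1 = {CD} nor all of S2 = {ABC}, so the common attributes are not a superkey of either fragment. The join is lossy.

No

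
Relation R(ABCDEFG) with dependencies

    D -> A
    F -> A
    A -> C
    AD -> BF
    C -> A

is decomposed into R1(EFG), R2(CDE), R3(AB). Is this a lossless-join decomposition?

No

Chase test. Columns are ABCDEFG; row i has aⱼ where attribute j ∈ Ri, else bᵢⱼ.
Initial tableau (one row per fragment):
  row 1: b11 b12 b13 b14 a5 a6 a7
  row 2: b21 b22 a3 a4 a5 b26 b27
  row 3: a1 a2 b33 b34 b35 b36 b37
No row becomes fully distinguished — the join is lossy.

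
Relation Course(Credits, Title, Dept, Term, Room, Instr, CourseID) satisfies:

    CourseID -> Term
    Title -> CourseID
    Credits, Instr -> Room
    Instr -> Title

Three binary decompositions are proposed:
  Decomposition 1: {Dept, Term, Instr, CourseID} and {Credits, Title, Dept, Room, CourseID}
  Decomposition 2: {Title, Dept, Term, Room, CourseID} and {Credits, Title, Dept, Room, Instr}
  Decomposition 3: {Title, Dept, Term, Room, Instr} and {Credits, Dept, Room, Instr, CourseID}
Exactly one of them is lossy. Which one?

Decomposition 1: common = {Dept, CourseID}, closure = {Dept, Term, CourseID} → lossy.
Decomposition 2: common = {Title, Dept, Room}, closure = {Title, Dept, Term, Room, CourseID} → lossless.
Decomposition 3: common = {Dept, Room, Instr}, closure = {Title, Dept, Term, Room, Instr, CourseID} → lossless.

Decomposition 1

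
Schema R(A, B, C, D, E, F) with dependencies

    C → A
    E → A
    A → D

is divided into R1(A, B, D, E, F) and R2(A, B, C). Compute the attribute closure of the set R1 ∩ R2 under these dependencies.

R1 ∩ R2 = {A, B}.
A → D applies, adding D
Closure: {A, B, D}.

A, B, D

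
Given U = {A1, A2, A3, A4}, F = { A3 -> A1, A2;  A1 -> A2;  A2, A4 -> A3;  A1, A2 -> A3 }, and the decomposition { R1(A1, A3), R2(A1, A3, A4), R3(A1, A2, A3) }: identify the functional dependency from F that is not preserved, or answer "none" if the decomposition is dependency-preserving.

A2, A4 -> A3

Check A2, A4 → A3: no single fragment contains all of {A2, A3, A4}, and the restricted closure of {A2, A4} across the fragments never reaches {A3}.
A3 → A1, A2 is preserved.
A1 → A2 is preserved.
A1, A2 → A3 is preserved.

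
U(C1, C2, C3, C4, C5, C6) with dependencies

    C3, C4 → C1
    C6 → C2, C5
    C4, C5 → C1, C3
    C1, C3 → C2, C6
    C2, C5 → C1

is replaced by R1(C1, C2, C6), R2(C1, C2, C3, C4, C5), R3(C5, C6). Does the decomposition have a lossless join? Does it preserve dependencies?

Lossless test (chase): Rows 1 and 3 agree on C6; apply C6→C2, C5 and equate their C2, C5 entries. Rows 1 and 3 agree on C2, C5; apply C2, C5→C1 and equate their C1 entries. No row becomes fully distinguished — the join is lossy.
Dependency preservation: the restricted closure of {C1, C3} across the fragments never reaches {C2, C6}, so C1, C3 → C2, C6 cannot be enforced without a join — not preserved.

lossy and not dependency-preserving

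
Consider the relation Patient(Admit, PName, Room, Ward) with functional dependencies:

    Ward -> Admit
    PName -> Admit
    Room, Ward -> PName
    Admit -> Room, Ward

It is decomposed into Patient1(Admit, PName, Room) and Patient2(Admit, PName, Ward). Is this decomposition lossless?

Yes

Common attributes: Patient1 ∩ Patient2 = {Admit, PName}.
Closure of {Admit, PName}: Admit → Room, Ward applies, adding Room, Ward. So (Admit, PName)⁺ = {Admit, PName, Room, Ward}.
This closure contains every attribute of Patient1, so Patient1 ∩ Patient2 → Patient1. The join is lossless.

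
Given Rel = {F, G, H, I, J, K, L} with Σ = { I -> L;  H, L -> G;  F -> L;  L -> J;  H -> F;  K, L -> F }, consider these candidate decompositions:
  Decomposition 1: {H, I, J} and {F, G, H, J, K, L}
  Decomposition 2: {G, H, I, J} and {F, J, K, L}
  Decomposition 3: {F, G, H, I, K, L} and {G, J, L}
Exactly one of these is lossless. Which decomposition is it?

Decomposition 1: common = {H, J}, closure = {F, G, H, J, L} → lossy.
Decomposition 2: common = {J}, closure = {J} → lossy.
Decomposition 3: common = {G, L}, closure = {G, J, L} → lossless.

Decomposition 3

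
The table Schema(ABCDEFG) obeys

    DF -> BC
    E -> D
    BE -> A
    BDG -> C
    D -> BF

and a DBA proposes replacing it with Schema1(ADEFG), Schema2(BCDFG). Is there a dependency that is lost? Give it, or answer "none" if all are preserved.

none

DF → BC lies within Schema2.
E → D lies within Schema1.
BE → A: restricted closure across fragments reaches A.
BDG → C lies within Schema2.
D → BF lies within Schema2.
Every dependency is enforceable on the fragments, so the decomposition is dependency-preserving.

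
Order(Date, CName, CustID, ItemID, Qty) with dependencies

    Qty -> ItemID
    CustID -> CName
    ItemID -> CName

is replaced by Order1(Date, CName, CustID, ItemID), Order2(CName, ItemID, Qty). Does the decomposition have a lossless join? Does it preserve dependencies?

lossy but dependency-preserving

Lossless test: (CName, ItemID)⁺ = {CName, ItemID}, which is a superkey of neither fragment — lossy.
Dependency preservation: every FD's attributes lie within a single fragment, so each can be enforced locally — preserved.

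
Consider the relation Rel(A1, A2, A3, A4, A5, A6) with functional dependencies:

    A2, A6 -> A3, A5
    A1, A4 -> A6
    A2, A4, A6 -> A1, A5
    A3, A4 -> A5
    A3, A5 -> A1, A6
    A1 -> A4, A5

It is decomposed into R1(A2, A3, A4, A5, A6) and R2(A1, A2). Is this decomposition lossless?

No

Common attributes: R1 ∩ R2 = {A2}.
No dependency enlarges {A2}, so (A2)⁺ = {A2}.
The closure contains neither all of R1 = {A2, A3, A4, A5, A6} nor all of R2 = {A1, A2}, so the common attributes are not a superkey of either fragment. The join is lossy.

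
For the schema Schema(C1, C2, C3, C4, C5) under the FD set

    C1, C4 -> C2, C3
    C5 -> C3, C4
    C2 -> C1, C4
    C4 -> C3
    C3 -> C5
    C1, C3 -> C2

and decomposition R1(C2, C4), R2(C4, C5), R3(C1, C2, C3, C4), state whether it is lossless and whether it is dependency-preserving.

Lossless test (chase): Rows 1 and 3 agree on C2; apply C2→C1, C4 and equate their C1, C4 entries. Rows 1 and 2 agree on C4; apply C4→C3 and equate their C3 entries. Rows 1 and 3 agree on C4; apply C4→C3 and equate their C3 entries. Rows 1 and 2 agree on C3; apply C3→C5 and equate their C5 entries. Rows 1 and 3 agree on C3; apply C3→C5 and equate their C5 entries. Row 1 is now all distinguished symbols — the join is lossless.
Dependency preservation: C5 → C3, C4; C3 → C5 are not contained in any single fragment, but the restricted closure of each left-hand side across the fragments still reaches the right-hand side; the remaining FDs each lie inside some fragment. All dependencies are preserved.

lossless and dependency-preserving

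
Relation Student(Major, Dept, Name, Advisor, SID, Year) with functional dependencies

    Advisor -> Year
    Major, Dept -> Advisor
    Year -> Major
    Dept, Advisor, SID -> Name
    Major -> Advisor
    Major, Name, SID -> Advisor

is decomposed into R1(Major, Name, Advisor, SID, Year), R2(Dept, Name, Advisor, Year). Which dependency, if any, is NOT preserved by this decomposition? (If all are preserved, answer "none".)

Dept, Advisor, SID -> Name

Check Dept, Advisor, SID → Name: no single fragment contains all of {Dept, Name, Advisor, SID}, and the restricted closure of {Dept, Advisor, SID} across the fragments never reaches {Name}.
Advisor → Year is preserved.
Major, Dept → Advisor is preserved.
Year → Major is preserved.
Major → Advisor is preserved.
Major, Name, SID → Advisor is preserved.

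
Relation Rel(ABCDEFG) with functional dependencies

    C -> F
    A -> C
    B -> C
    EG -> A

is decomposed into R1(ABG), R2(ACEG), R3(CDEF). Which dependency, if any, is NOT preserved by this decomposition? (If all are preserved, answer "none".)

Check B → C: no single fragment contains all of {BC}, and the restricted closure of {B} across the fragments never reaches {C}.
C → F is preserved.
A → C is preserved.
EG → A is preserved.

B -> C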